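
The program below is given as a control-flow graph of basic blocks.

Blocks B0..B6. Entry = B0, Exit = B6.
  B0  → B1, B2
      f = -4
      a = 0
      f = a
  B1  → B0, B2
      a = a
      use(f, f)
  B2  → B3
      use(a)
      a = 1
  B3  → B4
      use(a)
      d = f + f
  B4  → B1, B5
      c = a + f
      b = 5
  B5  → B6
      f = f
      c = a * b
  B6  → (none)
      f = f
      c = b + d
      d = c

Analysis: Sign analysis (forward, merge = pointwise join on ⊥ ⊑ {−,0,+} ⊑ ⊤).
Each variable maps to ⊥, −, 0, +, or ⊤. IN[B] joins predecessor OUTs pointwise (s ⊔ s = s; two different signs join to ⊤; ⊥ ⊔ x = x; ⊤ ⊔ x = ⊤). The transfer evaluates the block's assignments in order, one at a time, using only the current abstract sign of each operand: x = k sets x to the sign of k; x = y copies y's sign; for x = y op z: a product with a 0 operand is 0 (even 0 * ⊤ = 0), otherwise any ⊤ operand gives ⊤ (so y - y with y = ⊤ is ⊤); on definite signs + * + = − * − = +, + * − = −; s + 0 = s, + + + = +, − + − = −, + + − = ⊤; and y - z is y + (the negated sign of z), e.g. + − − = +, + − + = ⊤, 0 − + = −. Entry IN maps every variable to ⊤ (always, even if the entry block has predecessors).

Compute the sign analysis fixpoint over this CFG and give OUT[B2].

Fixpoint table:
  B0:   IN=(all ⊤)   OUT={a:0, f:0; rest ⊤}
  B1:   IN={f:0; rest ⊤}   OUT={f:0; rest ⊤}
  B2:   IN={f:0; rest ⊤}   OUT={a:+, f:0; rest ⊤}
  B3:   IN={a:+, f:0; rest ⊤}   OUT={a:+, d:0, f:0; rest ⊤}
  B4:   IN={a:+, d:0, f:0; rest ⊤}   OUT={a:+, b:+, c:+, d:0, f:0; rest ⊤}
  B5:   IN={a:+, b:+, c:+, d:0, f:0; rest ⊤}   OUT={a:+, b:+, c:+, d:0, f:0; rest ⊤}
  B6:   IN={a:+, b:+, c:+, d:0, f:0; rest ⊤}   OUT={a:+, b:+, c:+, d:+, f:0; rest ⊤}

Merge at B2: IN[B2] = OUT[B0] ⊔ OUT[B1] = {a: ⊤, b: ⊤, c: ⊤, d: ⊤, e: ⊤, f: 0}
Applying B2's transfer function to that IN value gives OUT[B2] (row B2 above).

Answer: {a: +, b: ⊤, c: ⊤, d: ⊤, e: ⊤, f: 0}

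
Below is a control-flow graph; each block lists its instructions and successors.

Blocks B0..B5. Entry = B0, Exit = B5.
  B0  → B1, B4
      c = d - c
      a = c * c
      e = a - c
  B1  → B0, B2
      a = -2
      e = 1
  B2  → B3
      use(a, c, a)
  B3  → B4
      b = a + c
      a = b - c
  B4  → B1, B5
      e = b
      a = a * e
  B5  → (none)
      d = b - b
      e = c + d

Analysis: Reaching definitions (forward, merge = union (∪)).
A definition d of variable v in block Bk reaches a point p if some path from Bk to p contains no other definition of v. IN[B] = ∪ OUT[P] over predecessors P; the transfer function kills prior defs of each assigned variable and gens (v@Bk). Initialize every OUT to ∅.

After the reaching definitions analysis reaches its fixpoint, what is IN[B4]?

Answer: {a@B0, a@B3, b@B3, c@B0, e@B0, e@B1}

Trace:
Per-block solution:
  B0:   IN={a@B1, b@B3, c@B0, e@B1}   OUT={a@B0, b@B3, c@B0, e@B0}
  B1:   IN={a@B0, a@B4, b@B3, c@B0, e@B0, e@B4}   OUT={a@B1, b@B3, c@B0, e@B1}
  B2:   IN={a@B1, b@B3, c@B0, e@B1}   OUT={a@B1, b@B3, c@B0, e@B1}
  B3:   IN={a@B1, b@B3, c@B0, e@B1}   OUT={a@B3, b@B3, c@B0, e@B1}
  B4:   IN={a@B0, a@B3, b@B3, c@B0, e@B0, e@B1}   OUT={a@B4, b@B3, c@B0, e@B4}
  B5:   IN={a@B4, b@B3, c@B0, e@B4}   OUT={a@B4, b@B3, c@B0, d@B5, e@B5}

Merge at B4: IN[B4] = OUT[B0] ⊔ OUT[B3] = {a@B0, a@B3, b@B3, c@B0, e@B0, e@B1}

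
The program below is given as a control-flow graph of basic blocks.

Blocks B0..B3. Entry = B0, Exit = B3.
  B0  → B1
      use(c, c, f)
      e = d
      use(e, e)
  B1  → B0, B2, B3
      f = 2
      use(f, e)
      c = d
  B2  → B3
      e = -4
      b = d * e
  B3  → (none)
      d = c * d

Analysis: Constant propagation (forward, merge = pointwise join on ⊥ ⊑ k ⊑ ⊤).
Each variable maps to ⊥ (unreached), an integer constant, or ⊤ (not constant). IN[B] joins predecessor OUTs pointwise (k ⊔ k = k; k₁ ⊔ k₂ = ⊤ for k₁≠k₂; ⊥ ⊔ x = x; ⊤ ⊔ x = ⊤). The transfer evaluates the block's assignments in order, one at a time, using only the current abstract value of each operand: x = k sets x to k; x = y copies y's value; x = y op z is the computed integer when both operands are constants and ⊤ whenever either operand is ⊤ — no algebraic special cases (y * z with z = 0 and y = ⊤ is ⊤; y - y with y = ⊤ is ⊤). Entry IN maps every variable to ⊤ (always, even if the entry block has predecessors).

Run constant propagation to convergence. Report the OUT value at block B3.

Per-block solution:
  B0: | IN=(all ⊤) | OUT=(all ⊤)
  B1: | IN=(all ⊤) | OUT={f:2; rest ⊤}
  B2: | IN={f:2; rest ⊤} | OUT={e:-4, f:2; rest ⊤}
  B3: | IN={f:2; rest ⊤} | OUT={f:2; rest ⊤}

Merge at B3: IN[B3] = OUT[B1] ⊔ OUT[B2] = {a: ⊤, b: ⊤, c: ⊤, d: ⊤, e: ⊤, f: 2}
Applying B3's transfer function to that IN value gives OUT[B3] (row B3 above).

Answer: {a: ⊤, b: ⊤, c: ⊤, d: ⊤, e: ⊤, f: 2}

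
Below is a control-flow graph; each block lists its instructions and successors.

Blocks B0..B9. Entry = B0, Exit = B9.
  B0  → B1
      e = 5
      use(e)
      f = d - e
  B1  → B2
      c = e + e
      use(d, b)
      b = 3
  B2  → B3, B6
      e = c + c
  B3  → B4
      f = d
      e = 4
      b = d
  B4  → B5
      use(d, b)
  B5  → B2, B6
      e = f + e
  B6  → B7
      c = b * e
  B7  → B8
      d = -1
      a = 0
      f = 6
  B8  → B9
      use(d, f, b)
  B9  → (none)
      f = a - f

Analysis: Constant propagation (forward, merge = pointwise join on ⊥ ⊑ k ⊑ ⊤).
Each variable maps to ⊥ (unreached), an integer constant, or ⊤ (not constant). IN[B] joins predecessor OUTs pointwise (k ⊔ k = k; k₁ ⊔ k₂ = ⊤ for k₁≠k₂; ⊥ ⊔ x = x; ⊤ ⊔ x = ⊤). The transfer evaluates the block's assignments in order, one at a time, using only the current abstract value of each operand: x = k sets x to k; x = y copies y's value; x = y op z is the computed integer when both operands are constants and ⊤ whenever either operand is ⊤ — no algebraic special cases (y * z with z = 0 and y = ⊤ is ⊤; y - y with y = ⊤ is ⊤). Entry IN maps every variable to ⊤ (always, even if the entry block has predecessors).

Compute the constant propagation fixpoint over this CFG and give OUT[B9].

Fixpoint table:
  B0:  IN=(all ⊤)  OUT={e:5; rest ⊤}
  B1:  IN={e:5; rest ⊤}  OUT={b:3, c:10, e:5; rest ⊤}
  B2:  IN={c:10; rest ⊤}  OUT={c:10, e:20; rest ⊤}
  B3:  IN={c:10, e:20; rest ⊤}  OUT={c:10, e:4; rest ⊤}
  B4:  IN={c:10, e:4; rest ⊤}  OUT={c:10, e:4; rest ⊤}
  B5:  IN={c:10, e:4; rest ⊤}  OUT={c:10; rest ⊤}
  B6:  IN={c:10; rest ⊤}  OUT=(all ⊤)
  B7:  IN=(all ⊤)  OUT={a:0, d:-1, f:6; rest ⊤}
  B8:  IN={a:0, d:-1, f:6; rest ⊤}  OUT={a:0, d:-1, f:6; rest ⊤}
  B9:  IN={a:0, d:-1, f:6; rest ⊤}  OUT={a:0, d:-1, f:-6; rest ⊤}

Merge at B9: IN[B9] = OUT[B8] = {a: 0, b: ⊤, c: ⊤, d: -1, e: ⊤, f: 6}
Applying B9's transfer function to that IN value gives OUT[B9] (row B9 above).

Answer: {a: 0, b: ⊤, c: ⊤, d: -1, e: ⊤, f: -6}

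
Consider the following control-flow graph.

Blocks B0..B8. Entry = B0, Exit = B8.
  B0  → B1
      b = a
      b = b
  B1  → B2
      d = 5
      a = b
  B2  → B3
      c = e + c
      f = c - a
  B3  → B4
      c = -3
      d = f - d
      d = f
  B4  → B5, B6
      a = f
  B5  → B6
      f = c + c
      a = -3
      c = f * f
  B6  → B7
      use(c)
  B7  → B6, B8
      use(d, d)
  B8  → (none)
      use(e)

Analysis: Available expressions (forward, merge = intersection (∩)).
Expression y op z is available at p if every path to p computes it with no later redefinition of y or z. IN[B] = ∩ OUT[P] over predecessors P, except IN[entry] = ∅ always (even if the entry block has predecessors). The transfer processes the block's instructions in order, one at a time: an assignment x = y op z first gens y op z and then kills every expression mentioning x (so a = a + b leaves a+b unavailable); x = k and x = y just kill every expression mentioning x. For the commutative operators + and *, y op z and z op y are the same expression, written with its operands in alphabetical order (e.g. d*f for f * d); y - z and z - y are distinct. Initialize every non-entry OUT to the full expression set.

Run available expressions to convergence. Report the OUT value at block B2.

Converged values:
  B0:   IN={}   OUT={}
  B1:   IN={}   OUT={}
  B2:   IN={}   OUT={c-a}
  B3:   IN={c-a}   OUT={}
  B4:   IN={}   OUT={}
  B5:   IN={}   OUT={f*f}
  B6:   IN={}   OUT={}
  B7:   IN={}   OUT={}
  B8:   IN={}   OUT={}

Merge at B2: IN[B2] = OUT[B1] = {}
Applying B2's transfer function to that IN value gives OUT[B2] (row B2 above).

Answer: {c-a}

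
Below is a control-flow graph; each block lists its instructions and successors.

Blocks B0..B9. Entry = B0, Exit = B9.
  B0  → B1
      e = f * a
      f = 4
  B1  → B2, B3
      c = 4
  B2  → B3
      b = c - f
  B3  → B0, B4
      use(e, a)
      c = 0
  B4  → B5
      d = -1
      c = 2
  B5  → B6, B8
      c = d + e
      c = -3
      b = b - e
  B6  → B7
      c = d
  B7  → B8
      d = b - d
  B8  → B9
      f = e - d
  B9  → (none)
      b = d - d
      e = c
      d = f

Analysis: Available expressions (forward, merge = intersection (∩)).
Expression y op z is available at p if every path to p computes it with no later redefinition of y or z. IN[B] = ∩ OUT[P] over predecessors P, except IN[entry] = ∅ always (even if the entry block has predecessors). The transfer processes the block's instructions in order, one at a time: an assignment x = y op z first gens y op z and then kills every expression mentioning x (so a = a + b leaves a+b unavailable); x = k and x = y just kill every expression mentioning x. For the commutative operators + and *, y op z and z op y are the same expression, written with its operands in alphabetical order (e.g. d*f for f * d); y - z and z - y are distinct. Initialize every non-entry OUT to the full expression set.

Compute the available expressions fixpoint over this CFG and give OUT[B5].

Converged values:
  B0:   IN={}   OUT={}
  B1:   IN={}   OUT={}
  B2:   IN={}   OUT={c-f}
  B3:   IN={}   OUT={}
  B4:   IN={}   OUT={}
  B5:   IN={}   OUT={d+e}
  B6:   IN={d+e}   OUT={d+e}
  B7:   IN={d+e}   OUT={}
  B8:   IN={}   OUT={e-d}
  B9:   IN={e-d}   OUT={}

Merge at B5: IN[B5] = OUT[B4] = {}
Applying B5's transfer function to that IN value gives OUT[B5] (row B5 above).

Answer: {d+e}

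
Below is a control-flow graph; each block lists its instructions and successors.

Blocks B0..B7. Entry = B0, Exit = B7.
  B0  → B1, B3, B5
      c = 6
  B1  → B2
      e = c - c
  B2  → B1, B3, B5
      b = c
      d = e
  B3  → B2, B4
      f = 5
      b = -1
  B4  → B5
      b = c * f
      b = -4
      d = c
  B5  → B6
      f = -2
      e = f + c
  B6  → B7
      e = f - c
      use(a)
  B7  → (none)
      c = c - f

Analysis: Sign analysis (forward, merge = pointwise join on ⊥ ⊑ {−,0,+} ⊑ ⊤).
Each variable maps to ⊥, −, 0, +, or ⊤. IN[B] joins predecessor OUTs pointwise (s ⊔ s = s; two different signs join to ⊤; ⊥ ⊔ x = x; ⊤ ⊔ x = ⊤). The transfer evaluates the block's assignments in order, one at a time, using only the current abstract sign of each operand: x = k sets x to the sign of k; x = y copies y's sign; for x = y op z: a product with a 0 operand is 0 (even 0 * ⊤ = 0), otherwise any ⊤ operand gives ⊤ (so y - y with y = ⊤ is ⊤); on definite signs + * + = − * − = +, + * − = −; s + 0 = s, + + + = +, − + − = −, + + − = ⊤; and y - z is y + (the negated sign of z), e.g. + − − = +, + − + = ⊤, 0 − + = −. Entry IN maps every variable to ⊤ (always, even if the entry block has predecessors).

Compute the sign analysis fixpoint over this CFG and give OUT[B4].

Answer: {a: ⊤, b: -, c: +, d: +, e: ⊤, f: +}

Derivation:
Converged values:
  B0:  IN=(all ⊤)  OUT={c:+; rest ⊤}
  B1:  IN={c:+; rest ⊤}  OUT={c:+; rest ⊤}
  B2:  IN={c:+; rest ⊤}  OUT={b:+, c:+; rest ⊤}
  B3:  IN={c:+; rest ⊤}  OUT={b:-, c:+, f:+; rest ⊤}
  B4:  IN={b:-, c:+, f:+; rest ⊤}  OUT={b:-, c:+, d:+, f:+; rest ⊤}
  B5:  IN={c:+; rest ⊤}  OUT={c:+, f:-; rest ⊤}
  B6:  IN={c:+, f:-; rest ⊤}  OUT={c:+, e:-, f:-; rest ⊤}
  B7:  IN={c:+, e:-, f:-; rest ⊤}  OUT={c:+, e:-, f:-; rest ⊤}

Merge at B4: IN[B4] = OUT[B3] = {a: ⊤, b: -, c: +, d: ⊤, e: ⊤, f: +}
Applying B4's transfer function to that IN value gives OUT[B4] (row B4 above).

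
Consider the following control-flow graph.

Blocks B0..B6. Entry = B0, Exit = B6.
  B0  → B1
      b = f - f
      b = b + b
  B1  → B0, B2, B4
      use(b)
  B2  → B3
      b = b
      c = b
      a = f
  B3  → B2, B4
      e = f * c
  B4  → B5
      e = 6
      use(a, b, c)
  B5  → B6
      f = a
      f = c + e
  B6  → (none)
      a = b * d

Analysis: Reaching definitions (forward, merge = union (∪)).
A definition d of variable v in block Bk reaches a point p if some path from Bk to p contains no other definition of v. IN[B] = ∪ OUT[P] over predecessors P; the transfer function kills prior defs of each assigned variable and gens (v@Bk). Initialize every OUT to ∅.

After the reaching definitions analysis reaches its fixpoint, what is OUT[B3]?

Answer: {a@B2, b@B2, c@B2, e@B3}

Working:
Fixpoint table:
  B0: | IN={b@B0} | OUT={b@B0}
  B1: | IN={b@B0} | OUT={b@B0}
  B2: | IN={a@B2, b@B0, b@B2, c@B2, e@B3} | OUT={a@B2, b@B2, c@B2, e@B3}
  B3: | IN={a@B2, b@B2, c@B2, e@B3} | OUT={a@B2, b@B2, c@B2, e@B3}
  B4: | IN={a@B2, b@B0, b@B2, c@B2, e@B3} | OUT={a@B2, b@B0, b@B2, c@B2, e@B4}
  B5: | IN={a@B2, b@B0, b@B2, c@B2, e@B4} | OUT={a@B2, b@B0, b@B2, c@B2, e@B4, f@B5}
  B6: | IN={a@B2, b@B0, b@B2, c@B2, e@B4, f@B5} | OUT={a@B6, b@B0, b@B2, c@B2, e@B4, f@B5}

Merge at B3: IN[B3] = OUT[B2] = {a@B2, b@B2, c@B2, e@B3}
Applying B3's transfer function to that IN value gives OUT[B3] (row B3 above).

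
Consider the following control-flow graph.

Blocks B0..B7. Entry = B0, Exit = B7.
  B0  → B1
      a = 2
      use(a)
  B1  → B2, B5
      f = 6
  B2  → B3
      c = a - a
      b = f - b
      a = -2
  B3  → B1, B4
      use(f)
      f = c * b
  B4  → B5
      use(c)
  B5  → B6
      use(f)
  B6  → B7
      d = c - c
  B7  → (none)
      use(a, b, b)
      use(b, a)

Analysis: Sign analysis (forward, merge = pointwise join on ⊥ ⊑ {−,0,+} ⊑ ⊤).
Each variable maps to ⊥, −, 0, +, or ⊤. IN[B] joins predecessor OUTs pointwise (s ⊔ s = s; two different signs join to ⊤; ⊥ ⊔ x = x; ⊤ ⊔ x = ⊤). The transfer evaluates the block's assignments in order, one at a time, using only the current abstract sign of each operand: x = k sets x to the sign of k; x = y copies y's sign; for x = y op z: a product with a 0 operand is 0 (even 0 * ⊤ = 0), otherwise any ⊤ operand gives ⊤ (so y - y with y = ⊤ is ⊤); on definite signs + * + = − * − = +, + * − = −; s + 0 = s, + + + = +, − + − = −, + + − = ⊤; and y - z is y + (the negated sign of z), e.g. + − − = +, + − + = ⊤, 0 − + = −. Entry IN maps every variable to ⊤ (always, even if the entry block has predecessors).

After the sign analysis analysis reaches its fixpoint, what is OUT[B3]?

Answer: {a: -, b: ⊤, c: ⊤, d: ⊤, e: ⊤, f: ⊤}

Trace:
Converged values:
  B0: | IN=(all ⊤) | OUT={a:+; rest ⊤}
  B1: | IN=(all ⊤) | OUT={f:+; rest ⊤}
  B2: | IN={f:+; rest ⊤} | OUT={a:-, f:+; rest ⊤}
  B3: | IN={a:-, f:+; rest ⊤} | OUT={a:-; rest ⊤}
  B4: | IN={a:-; rest ⊤} | OUT={a:-; rest ⊤}
  B5: | IN=(all ⊤) | OUT=(all ⊤)
  B6: | IN=(all ⊤) | OUT=(all ⊤)
  B7: | IN=(all ⊤) | OUT=(all ⊤)

Merge at B3: IN[B3] = OUT[B2] = {a: -, b: ⊤, c: ⊤, d: ⊤, e: ⊤, f: +}
Applying B3's transfer function to that IN value gives OUT[B3] (row B3 above).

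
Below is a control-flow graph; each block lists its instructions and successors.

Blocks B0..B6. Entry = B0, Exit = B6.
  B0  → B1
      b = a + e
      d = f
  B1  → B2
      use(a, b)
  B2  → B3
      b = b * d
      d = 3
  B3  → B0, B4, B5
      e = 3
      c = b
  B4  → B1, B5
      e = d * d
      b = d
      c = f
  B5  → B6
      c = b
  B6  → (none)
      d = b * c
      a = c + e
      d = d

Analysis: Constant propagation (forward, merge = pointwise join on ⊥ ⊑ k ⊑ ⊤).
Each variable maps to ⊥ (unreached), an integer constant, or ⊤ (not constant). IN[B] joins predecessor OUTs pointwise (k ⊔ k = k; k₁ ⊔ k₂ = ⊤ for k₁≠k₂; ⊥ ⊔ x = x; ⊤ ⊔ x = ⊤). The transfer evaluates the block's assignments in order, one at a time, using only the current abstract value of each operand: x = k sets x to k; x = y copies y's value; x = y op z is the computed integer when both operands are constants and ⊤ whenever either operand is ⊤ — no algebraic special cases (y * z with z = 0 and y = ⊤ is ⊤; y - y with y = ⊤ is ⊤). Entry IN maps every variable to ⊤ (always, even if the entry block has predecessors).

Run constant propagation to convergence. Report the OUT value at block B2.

Fixpoint table:
  B0: | IN=(all ⊤) | OUT=(all ⊤)
  B1: | IN=(all ⊤) | OUT=(all ⊤)
  B2: | IN=(all ⊤) | OUT={d:3; rest ⊤}
  B3: | IN={d:3; rest ⊤} | OUT={d:3, e:3; rest ⊤}
  B4: | IN={d:3, e:3; rest ⊤} | OUT={b:3, d:3, e:9; rest ⊤}
  B5: | IN={d:3; rest ⊤} | OUT={d:3; rest ⊤}
  B6: | IN={d:3; rest ⊤} | OUT=(all ⊤)

Merge at B2: IN[B2] = OUT[B1] = {a: ⊤, b: ⊤, c: ⊤, d: ⊤, e: ⊤, f: ⊤}
Applying B2's transfer function to that IN value gives OUT[B2] (row B2 above).

Answer: {a: ⊤, b: ⊤, c: ⊤, d: 3, e: ⊤, f: ⊤}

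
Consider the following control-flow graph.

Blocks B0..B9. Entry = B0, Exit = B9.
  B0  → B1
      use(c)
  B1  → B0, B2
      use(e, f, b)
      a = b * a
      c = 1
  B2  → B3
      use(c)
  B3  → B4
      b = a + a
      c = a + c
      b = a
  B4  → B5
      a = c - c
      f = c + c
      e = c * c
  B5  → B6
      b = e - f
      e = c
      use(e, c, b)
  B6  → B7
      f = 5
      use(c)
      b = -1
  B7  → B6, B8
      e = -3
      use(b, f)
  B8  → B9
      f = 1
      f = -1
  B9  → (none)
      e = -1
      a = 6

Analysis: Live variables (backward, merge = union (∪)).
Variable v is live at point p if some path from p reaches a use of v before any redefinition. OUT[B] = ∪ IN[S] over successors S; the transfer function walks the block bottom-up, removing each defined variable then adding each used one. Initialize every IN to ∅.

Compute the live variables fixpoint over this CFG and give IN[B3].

Answer: {a, c}

Trace:
Fixpoint table:
  B0: | IN={a, b, c, e, f} | OUT={a, b, e, f}
  B1: | IN={a, b, e, f} | OUT={a, b, c, e, f}
  B2: | IN={a, c} | OUT={a, c}
  B3: | IN={a, c} | OUT={c}
  B4: | IN={c} | OUT={c, e, f}
  B5: | IN={c, e, f} | OUT={c}
  B6: | IN={c} | OUT={b, c, f}
  B7: | IN={b, c, f} | OUT={c}
  B8: | IN={} | OUT={}
  B9: | IN={} | OUT={}

Merge at B3: OUT[B3] = IN[B4] = {c}
Applying B3's transfer function to that OUT value gives IN[B3] (row B3 above).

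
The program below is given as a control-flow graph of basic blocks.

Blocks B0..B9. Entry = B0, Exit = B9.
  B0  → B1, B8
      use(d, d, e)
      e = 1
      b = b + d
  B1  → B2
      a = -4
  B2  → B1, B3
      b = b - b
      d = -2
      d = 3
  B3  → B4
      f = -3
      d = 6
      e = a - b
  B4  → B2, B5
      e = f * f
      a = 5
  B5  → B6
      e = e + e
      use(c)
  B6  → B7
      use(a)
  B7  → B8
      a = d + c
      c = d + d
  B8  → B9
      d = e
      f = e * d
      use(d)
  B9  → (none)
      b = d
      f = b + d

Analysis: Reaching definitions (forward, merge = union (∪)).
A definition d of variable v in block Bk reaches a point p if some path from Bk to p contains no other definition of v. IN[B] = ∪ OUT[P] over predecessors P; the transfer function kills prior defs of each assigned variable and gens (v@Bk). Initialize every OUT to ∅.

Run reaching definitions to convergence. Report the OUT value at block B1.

Answer: {a@B1, b@B0, b@B2, d@B2, e@B0, e@B4, f@B3}

Trace:
Fixpoint table:
  B0:   IN={}   OUT={b@B0, e@B0}
  B1:   IN={a@B1, a@B4, b@B0, b@B2, d@B2, e@B0, e@B4, f@B3}   OUT={a@B1, b@B0, b@B2, d@B2, e@B0, e@B4, f@B3}
  B2:   IN={a@B1, a@B4, b@B0, b@B2, d@B2, d@B3, e@B0, e@B4, f@B3}   OUT={a@B1, a@B4, b@B2, d@B2, e@B0, e@B4, f@B3}
  B3:   IN={a@B1, a@B4, b@B2, d@B2, e@B0, e@B4, f@B3}   OUT={a@B1, a@B4, b@B2, d@B3, e@B3, f@B3}
  B4:   IN={a@B1, a@B4, b@B2, d@B3, e@B3, f@B3}   OUT={a@B4, b@B2, d@B3, e@B4, f@B3}
  B5:   IN={a@B4, b@B2, d@B3, e@B4, f@B3}   OUT={a@B4, b@B2, d@B3, e@B5, f@B3}
  B6:   IN={a@B4, b@B2, d@B3, e@B5, f@B3}   OUT={a@B4, b@B2, d@B3, e@B5, f@B3}
  B7:   IN={a@B4, b@B2, d@B3, e@B5, f@B3}   OUT={a@B7, b@B2, c@B7, d@B3, e@B5, f@B3}
  B8:   IN={a@B7, b@B0, b@B2, c@B7, d@B3, e@B0, e@B5, f@B3}   OUT={a@B7, b@B0, b@B2, c@B7, d@B8, e@B0, e@B5, f@B8}
  B9:   IN={a@B7, b@B0, b@B2, c@B7, d@B8, e@B0, e@B5, f@B8}   OUT={a@B7, b@B9, c@B7, d@B8, e@B0, e@B5, f@B9}

Merge at B1: IN[B1] = OUT[B0] ⊔ OUT[B2] = {a@B1, a@B4, b@B0, b@B2, d@B2, e@B0, e@B4, f@B3}
Applying B1's transfer function to that IN value gives OUT[B1] (row B1 above).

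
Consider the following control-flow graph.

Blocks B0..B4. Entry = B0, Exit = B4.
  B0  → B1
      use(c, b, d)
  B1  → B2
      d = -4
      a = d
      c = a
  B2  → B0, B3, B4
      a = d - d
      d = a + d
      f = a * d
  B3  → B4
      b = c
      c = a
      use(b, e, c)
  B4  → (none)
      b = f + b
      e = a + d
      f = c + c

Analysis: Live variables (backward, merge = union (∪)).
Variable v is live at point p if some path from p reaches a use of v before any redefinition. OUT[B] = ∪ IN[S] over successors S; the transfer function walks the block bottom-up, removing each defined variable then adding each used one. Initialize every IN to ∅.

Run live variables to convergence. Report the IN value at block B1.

Answer: {b, e}

Derivation:
Per-block solution:
  B0:  IN={b, c, d, e}  OUT={b, e}
  B1:  IN={b, e}  OUT={b, c, d, e}
  B2:  IN={b, c, d, e}  OUT={a, b, c, d, e, f}
  B3:  IN={a, c, d, e, f}  OUT={a, b, c, d, f}
  B4:  IN={a, b, c, d, f}  OUT={}

Merge at B1: OUT[B1] = IN[B2] = {b, c, d, e}
Applying B1's transfer function to that OUT value gives IN[B1] (row B1 above).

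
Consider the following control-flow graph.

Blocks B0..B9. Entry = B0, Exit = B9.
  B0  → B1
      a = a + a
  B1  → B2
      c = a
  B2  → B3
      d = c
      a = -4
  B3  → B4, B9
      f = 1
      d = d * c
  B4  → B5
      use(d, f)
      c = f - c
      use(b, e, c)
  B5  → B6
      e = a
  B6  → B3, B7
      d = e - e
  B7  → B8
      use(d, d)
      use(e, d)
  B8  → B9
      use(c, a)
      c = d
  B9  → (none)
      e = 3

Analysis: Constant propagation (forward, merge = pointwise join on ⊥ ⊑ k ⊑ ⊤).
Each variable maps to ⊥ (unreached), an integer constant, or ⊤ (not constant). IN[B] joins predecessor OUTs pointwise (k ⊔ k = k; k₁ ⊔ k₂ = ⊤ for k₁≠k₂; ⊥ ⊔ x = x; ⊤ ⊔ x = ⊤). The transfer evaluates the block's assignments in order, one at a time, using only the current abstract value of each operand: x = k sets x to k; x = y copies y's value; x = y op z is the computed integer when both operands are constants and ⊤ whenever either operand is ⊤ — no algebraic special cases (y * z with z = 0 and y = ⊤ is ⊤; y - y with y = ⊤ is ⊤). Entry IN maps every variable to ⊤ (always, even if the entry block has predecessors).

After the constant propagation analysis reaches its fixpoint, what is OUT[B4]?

Answer: {a: -4, b: ⊤, c: ⊤, d: ⊤, e: ⊤, f: 1}

Working:
Fixpoint table:
  B0:   IN=(all ⊤)   OUT=(all ⊤)
  B1:   IN=(all ⊤)   OUT=(all ⊤)
  B2:   IN=(all ⊤)   OUT={a:-4; rest ⊤}
  B3:   IN={a:-4; rest ⊤}   OUT={a:-4, f:1; rest ⊤}
  B4:   IN={a:-4, f:1; rest ⊤}   OUT={a:-4, f:1; rest ⊤}
  B5:   IN={a:-4, f:1; rest ⊤}   OUT={a:-4, e:-4, f:1; rest ⊤}
  B6:   IN={a:-4, e:-4, f:1; rest ⊤}   OUT={a:-4, d:0, e:-4, f:1; rest ⊤}
  B7:   IN={a:-4, d:0, e:-4, f:1; rest ⊤}   OUT={a:-4, d:0, e:-4, f:1; rest ⊤}
  B8:   IN={a:-4, d:0, e:-4, f:1; rest ⊤}   OUT={a:-4, c:0, d:0, e:-4, f:1; rest ⊤}
  B9:   IN={a:-4, f:1; rest ⊤}   OUT={a:-4, e:3, f:1; rest ⊤}

Merge at B4: IN[B4] = OUT[B3] = {a: -4, b: ⊤, c: ⊤, d: ⊤, e: ⊤, f: 1}
Applying B4's transfer function to that IN value gives OUT[B4] (row B4 above).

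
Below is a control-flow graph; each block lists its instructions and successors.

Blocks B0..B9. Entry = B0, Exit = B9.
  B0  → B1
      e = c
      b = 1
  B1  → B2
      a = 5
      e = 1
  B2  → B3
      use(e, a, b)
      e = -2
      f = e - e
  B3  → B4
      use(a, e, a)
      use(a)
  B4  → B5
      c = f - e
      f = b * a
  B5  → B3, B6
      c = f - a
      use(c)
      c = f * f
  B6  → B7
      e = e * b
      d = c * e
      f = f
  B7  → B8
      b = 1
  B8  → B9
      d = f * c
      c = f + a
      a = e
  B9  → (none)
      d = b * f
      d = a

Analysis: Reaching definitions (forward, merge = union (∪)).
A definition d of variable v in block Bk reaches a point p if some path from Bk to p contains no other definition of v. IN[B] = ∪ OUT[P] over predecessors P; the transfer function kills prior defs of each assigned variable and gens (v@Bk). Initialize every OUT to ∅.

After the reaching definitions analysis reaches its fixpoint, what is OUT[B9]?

Converged values:
  B0:   IN={}   OUT={b@B0, e@B0}
  B1:   IN={b@B0, e@B0}   OUT={a@B1, b@B0, e@B1}
  B2:   IN={a@B1, b@B0, e@B1}   OUT={a@B1, b@B0, e@B2, f@B2}
  B3:   IN={a@B1, b@B0, c@B5, e@B2, f@B2, f@B4}   OUT={a@B1, b@B0, c@B5, e@B2, f@B2, f@B4}
  B4:   IN={a@B1, b@B0, c@B5, e@B2, f@B2, f@B4}   OUT={a@B1, b@B0, c@B4, e@B2, f@B4}
  B5:   IN={a@B1, b@B0, c@B4, e@B2, f@B4}   OUT={a@B1, b@B0, c@B5, e@B2, f@B4}
  B6:   IN={a@B1, b@B0, c@B5, e@B2, f@B4}   OUT={a@B1, b@B0, c@B5, d@B6, e@B6, f@B6}
  B7:   IN={a@B1, b@B0, c@B5, d@B6, e@B6, f@B6}   OUT={a@B1, b@B7, c@B5, d@B6, e@B6, f@B6}
  B8:   IN={a@B1, b@B7, c@B5, d@B6, e@B6, f@B6}   OUT={a@B8, b@B7, c@B8, d@B8, e@B6, f@B6}
  B9:   IN={a@B8, b@B7, c@B8, d@B8, e@B6, f@B6}   OUT={a@B8, b@B7, c@B8, d@B9, e@B6, f@B6}

Merge at B9: IN[B9] = OUT[B8] = {a@B8, b@B7, c@B8, d@B8, e@B6, f@B6}
Applying B9's transfer function to that IN value gives OUT[B9] (row B9 above).

Answer: {a@B8, b@B7, c@B8, d@B9, e@B6, f@B6}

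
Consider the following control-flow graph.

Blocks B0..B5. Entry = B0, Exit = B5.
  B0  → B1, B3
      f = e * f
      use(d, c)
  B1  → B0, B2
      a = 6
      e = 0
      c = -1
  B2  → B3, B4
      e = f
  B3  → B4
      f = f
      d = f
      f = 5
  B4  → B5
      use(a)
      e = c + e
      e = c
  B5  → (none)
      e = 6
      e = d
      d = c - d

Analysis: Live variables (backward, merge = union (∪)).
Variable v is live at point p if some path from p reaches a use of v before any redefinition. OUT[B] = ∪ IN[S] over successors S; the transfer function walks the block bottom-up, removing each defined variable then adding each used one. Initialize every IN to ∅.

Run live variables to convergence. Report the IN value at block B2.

Answer: {a, c, d, f}

Working:
Per-block solution:
  B0:   IN={a, c, d, e, f}   OUT={a, c, d, e, f}
  B1:   IN={d, f}   OUT={a, c, d, e, f}
  B2:   IN={a, c, d, f}   OUT={a, c, d, e, f}
  B3:   IN={a, c, e, f}   OUT={a, c, d, e}
  B4:   IN={a, c, d, e}   OUT={c, d}
  B5:   IN={c, d}   OUT={}

Merge at B2: OUT[B2] = IN[B3] ⊔ IN[B4] = {a, c, d, e, f}
Applying B2's transfer function to that OUT value gives IN[B2] (row B2 above).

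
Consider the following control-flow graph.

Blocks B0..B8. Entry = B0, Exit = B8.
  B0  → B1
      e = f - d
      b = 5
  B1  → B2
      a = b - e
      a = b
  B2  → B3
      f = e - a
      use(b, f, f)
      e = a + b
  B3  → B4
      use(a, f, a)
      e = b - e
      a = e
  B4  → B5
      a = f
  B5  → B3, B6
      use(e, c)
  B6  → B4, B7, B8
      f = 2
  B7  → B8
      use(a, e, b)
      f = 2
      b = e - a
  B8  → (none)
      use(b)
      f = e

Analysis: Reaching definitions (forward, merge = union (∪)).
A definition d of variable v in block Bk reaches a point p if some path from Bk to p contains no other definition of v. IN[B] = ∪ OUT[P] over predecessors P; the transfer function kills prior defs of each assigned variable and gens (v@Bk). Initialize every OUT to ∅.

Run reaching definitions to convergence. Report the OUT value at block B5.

Answer: {a@B4, b@B0, e@B3, f@B2, f@B6}

Derivation:
Converged values:
  B0:   IN={}   OUT={b@B0, e@B0}
  B1:   IN={b@B0, e@B0}   OUT={a@B1, b@B0, e@B0}
  B2:   IN={a@B1, b@B0, e@B0}   OUT={a@B1, b@B0, e@B2, f@B2}
  B3:   IN={a@B1, a@B4, b@B0, e@B2, e@B3, f@B2, f@B6}   OUT={a@B3, b@B0, e@B3, f@B2, f@B6}
  B4:   IN={a@B3, a@B4, b@B0, e@B3, f@B2, f@B6}   OUT={a@B4, b@B0, e@B3, f@B2, f@B6}
  B5:   IN={a@B4, b@B0, e@B3, f@B2, f@B6}   OUT={a@B4, b@B0, e@B3, f@B2, f@B6}
  B6:   IN={a@B4, b@B0, e@B3, f@B2, f@B6}   OUT={a@B4, b@B0, e@B3, f@B6}
  B7:   IN={a@B4, b@B0, e@B3, f@B6}   OUT={a@B4, b@B7, e@B3, f@B7}
  B8:   IN={a@B4, b@B0, b@B7, e@B3, f@B6, f@B7}   OUT={a@B4, b@B0, b@B7, e@B3, f@B8}

Merge at B5: IN[B5] = OUT[B4] = {a@B4, b@B0, e@B3, f@B2, f@B6}
Applying B5's transfer function to that IN value gives OUT[B5] (row B5 above).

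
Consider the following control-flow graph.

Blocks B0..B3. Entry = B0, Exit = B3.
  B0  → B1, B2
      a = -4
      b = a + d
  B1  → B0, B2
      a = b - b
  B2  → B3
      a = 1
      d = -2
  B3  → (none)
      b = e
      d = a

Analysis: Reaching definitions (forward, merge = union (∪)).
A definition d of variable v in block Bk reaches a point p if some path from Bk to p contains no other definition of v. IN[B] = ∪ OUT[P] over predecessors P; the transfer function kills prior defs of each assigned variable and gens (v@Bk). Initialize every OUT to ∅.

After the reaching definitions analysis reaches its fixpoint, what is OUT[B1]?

Answer: {a@B1, b@B0}

Trace:
Fixpoint table:
  B0:  IN={a@B1, b@B0}  OUT={a@B0, b@B0}
  B1:  IN={a@B0, b@B0}  OUT={a@B1, b@B0}
  B2:  IN={a@B0, a@B1, b@B0}  OUT={a@B2, b@B0, d@B2}
  B3:  IN={a@B2, b@B0, d@B2}  OUT={a@B2, b@B3, d@B3}

Merge at B1: IN[B1] = OUT[B0] = {a@B0, b@B0}
Applying B1's transfer function to that IN value gives OUT[B1] (row B1 above).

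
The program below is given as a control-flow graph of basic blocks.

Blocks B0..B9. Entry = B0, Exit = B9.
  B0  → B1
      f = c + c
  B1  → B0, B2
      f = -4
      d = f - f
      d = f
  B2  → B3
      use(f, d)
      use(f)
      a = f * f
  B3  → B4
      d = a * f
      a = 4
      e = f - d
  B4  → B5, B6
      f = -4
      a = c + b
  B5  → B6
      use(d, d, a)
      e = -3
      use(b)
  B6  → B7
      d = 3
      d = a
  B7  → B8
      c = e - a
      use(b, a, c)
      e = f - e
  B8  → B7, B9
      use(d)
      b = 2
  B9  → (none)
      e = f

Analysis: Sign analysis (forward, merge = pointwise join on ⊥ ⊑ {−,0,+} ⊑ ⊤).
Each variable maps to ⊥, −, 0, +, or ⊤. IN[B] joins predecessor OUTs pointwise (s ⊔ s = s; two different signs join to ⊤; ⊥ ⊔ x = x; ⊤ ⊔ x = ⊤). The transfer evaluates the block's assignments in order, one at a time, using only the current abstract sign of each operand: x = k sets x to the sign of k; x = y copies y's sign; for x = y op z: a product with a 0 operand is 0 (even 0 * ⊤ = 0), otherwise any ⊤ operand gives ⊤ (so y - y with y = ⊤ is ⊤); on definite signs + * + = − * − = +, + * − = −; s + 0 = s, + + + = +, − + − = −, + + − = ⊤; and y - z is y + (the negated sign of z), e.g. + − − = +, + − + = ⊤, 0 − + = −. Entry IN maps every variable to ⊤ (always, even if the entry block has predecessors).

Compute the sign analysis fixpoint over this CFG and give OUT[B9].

Converged values:
  B0:  IN=(all ⊤)  OUT=(all ⊤)
  B1:  IN=(all ⊤)  OUT={d:-, f:-; rest ⊤}
  B2:  IN={d:-, f:-; rest ⊤}  OUT={a:+, d:-, f:-; rest ⊤}
  B3:  IN={a:+, d:-, f:-; rest ⊤}  OUT={a:+, d:-, f:-; rest ⊤}
  B4:  IN={a:+, d:-, f:-; rest ⊤}  OUT={d:-, f:-; rest ⊤}
  B5:  IN={d:-, f:-; rest ⊤}  OUT={d:-, e:-, f:-; rest ⊤}
  B6:  IN={d:-, f:-; rest ⊤}  OUT={f:-; rest ⊤}
  B7:  IN={f:-; rest ⊤}  OUT={f:-; rest ⊤}
  B8:  IN={f:-; rest ⊤}  OUT={b:+, f:-; rest ⊤}
  B9:  IN={b:+, f:-; rest ⊤}  OUT={b:+, e:-, f:-; rest ⊤}

Merge at B9: IN[B9] = OUT[B8] = {a: ⊤, b: +, c: ⊤, d: ⊤, e: ⊤, f: -}
Applying B9's transfer function to that IN value gives OUT[B9] (row B9 above).

Answer: {a: ⊤, b: +, c: ⊤, d: ⊤, e: -, f: -}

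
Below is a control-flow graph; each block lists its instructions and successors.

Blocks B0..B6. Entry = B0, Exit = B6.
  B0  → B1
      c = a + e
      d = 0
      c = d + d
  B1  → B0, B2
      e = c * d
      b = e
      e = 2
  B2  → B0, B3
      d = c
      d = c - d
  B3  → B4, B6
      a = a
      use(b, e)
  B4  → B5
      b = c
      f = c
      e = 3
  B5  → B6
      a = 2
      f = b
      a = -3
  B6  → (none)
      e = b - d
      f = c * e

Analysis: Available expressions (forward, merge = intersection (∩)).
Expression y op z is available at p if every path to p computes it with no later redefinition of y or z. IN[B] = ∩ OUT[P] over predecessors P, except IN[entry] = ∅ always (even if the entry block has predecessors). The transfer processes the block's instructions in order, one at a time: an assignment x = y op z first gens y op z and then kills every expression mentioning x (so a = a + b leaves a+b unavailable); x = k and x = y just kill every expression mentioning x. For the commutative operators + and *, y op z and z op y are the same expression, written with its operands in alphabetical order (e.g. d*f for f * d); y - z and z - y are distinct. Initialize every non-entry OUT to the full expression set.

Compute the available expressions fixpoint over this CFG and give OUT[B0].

Answer: {a+e, d+d}

Derivation:
Fixpoint table:
  B0:   IN={}   OUT={a+e, d+d}
  B1:   IN={a+e, d+d}   OUT={c*d, d+d}
  B2:   IN={c*d, d+d}   OUT={}
  B3:   IN={}   OUT={}
  B4:   IN={}   OUT={}
  B5:   IN={}   OUT={}
  B6:   IN={}   OUT={b-d, c*e}

Merge at B0 (entry node, so the boundary value {} is joined with the incoming edge(s)): IN[B0] = {} ∩ OUT[B1] ∩ OUT[B2] = {}
Applying B0's transfer function to that IN value gives OUT[B0] (row B0 above).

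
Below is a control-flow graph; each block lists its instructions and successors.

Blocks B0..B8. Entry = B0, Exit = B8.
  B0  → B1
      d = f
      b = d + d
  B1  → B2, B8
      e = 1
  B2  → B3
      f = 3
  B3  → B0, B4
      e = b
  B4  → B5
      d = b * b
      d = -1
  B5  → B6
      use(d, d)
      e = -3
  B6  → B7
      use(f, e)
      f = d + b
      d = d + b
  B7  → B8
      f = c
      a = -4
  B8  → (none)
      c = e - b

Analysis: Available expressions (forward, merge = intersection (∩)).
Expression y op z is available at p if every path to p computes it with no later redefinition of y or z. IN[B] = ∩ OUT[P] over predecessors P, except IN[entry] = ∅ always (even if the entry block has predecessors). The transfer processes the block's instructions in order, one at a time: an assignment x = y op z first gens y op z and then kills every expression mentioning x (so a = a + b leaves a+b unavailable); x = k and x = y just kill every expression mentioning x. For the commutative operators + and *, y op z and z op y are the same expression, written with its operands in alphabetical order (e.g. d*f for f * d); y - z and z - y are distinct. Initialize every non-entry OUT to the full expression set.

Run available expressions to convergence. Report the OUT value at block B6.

Per-block solution:
  B0:   IN={}   OUT={d+d}
  B1:   IN={d+d}   OUT={d+d}
  B2:   IN={d+d}   OUT={d+d}
  B3:   IN={d+d}   OUT={d+d}
  B4:   IN={d+d}   OUT={b*b}
  B5:   IN={b*b}   OUT={b*b}
  B6:   IN={b*b}   OUT={b*b}
  B7:   IN={b*b}   OUT={b*b}
  B8:   IN={}   OUT={e-b}

Merge at B6: IN[B6] = OUT[B5] = {b*b}
Applying B6's transfer function to that IN value gives OUT[B6] (row B6 above).

Answer: {b*b}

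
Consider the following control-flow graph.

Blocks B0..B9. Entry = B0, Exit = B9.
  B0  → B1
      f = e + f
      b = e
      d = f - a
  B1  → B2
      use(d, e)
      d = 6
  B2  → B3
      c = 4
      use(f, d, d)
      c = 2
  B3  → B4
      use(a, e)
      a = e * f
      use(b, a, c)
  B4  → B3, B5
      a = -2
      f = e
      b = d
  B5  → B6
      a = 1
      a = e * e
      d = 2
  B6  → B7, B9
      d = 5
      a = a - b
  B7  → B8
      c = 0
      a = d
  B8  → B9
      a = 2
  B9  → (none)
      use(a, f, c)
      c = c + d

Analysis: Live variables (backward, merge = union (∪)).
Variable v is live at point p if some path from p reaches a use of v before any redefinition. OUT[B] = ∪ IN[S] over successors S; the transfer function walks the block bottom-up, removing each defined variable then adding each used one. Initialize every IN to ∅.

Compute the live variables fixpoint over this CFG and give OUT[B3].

Converged values:
  B0:   IN={a, e, f}   OUT={a, b, d, e, f}
  B1:   IN={a, b, d, e, f}   OUT={a, b, d, e, f}
  B2:   IN={a, b, d, e, f}   OUT={a, b, c, d, e, f}
  B3:   IN={a, b, c, d, e, f}   OUT={c, d, e}
  B4:   IN={c, d, e}   OUT={a, b, c, d, e, f}
  B5:   IN={b, c, e, f}   OUT={a, b, c, f}
  B6:   IN={a, b, c, f}   OUT={a, c, d, f}
  B7:   IN={d, f}   OUT={c, d, f}
  B8:   IN={c, d, f}   OUT={a, c, d, f}
  B9:   IN={a, c, d, f}   OUT={}

Merge at B3: OUT[B3] = IN[B4] = {c, d, e}

Answer: {c, d, e}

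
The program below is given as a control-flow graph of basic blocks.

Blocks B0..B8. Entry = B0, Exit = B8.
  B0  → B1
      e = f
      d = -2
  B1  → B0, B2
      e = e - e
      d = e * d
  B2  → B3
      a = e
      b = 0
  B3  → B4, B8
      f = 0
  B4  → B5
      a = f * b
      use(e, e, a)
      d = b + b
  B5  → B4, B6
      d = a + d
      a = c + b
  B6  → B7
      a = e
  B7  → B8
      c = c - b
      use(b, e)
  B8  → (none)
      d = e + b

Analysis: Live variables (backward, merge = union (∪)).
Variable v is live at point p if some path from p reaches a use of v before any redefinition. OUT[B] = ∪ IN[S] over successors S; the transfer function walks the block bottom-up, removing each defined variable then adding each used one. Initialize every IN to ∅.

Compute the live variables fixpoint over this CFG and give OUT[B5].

Fixpoint table:
  B0: | IN={c, f} | OUT={c, d, e, f}
  B1: | IN={c, d, e, f} | OUT={c, e, f}
  B2: | IN={c, e} | OUT={b, c, e}
  B3: | IN={b, c, e} | OUT={b, c, e, f}
  B4: | IN={b, c, e, f} | OUT={a, b, c, d, e, f}
  B5: | IN={a, b, c, d, e, f} | OUT={b, c, e, f}
  B6: | IN={b, c, e} | OUT={b, c, e}
  B7: | IN={b, c, e} | OUT={b, e}
  B8: | IN={b, e} | OUT={}

Merge at B5: OUT[B5] = IN[B4] ⊔ IN[B6] = {b, c, e, f}

Answer: {b, c, e, f}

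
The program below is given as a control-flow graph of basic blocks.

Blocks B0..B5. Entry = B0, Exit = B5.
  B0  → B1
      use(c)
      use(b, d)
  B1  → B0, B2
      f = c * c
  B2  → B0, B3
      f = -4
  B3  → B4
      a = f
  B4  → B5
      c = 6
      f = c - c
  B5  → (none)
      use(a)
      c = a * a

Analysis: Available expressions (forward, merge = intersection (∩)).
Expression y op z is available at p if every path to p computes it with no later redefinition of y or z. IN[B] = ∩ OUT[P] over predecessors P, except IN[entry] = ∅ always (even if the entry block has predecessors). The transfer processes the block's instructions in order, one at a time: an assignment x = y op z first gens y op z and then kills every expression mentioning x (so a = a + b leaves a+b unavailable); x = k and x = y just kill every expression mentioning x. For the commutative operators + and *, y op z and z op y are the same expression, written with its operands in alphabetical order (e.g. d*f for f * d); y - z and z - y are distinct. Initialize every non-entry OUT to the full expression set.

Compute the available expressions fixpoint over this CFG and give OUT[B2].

Answer: {c*c}

Trace:
Converged values:
  B0: | IN={} | OUT={}
  B1: | IN={} | OUT={c*c}
  B2: | IN={c*c} | OUT={c*c}
  B3: | IN={c*c} | OUT={c*c}
  B4: | IN={c*c} | OUT={c-c}
  B5: | IN={c-c} | OUT={a*a}

Merge at B2: IN[B2] = OUT[B1] = {c*c}
Applying B2's transfer function to that IN value gives OUT[B2] (row B2 above).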